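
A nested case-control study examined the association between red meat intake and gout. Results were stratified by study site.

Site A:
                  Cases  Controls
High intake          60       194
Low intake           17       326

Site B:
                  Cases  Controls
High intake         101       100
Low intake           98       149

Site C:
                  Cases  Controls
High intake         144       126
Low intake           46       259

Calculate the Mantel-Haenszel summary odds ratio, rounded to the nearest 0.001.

3.501

OR_MH = Σ(aᵢdᵢ/nᵢ) / Σ(bᵢcᵢ/nᵢ), where nᵢ is the stratum total.
Stratum 1 (Site A): n = 597; a·d/n = 60·326/597 = 32.7638; b·c/n = 194·17/597 = 5.5243
Stratum 2 (Site B): n = 448; a·d/n = 101·149/448 = 33.5915; b·c/n = 100·98/448 = 21.8750
Stratum 3 (Site C): n = 575; a·d/n = 144·259/575 = 64.8626; b·c/n = 126·46/575 = 10.0800
OR_MH = (32.7638 + 33.5915 + 64.8626) / (5.5243 + 21.8750 + 10.0800) = 131.2179 / 37.4793 = 3.50108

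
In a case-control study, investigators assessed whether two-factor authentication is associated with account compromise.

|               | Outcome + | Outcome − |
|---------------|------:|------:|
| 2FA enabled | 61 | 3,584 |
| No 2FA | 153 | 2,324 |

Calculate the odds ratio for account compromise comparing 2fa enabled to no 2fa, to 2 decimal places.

Cells: a = 61, b = 3584, c = 153, d = 2324.
OR = (a·d)/(b·c) = (61 × 2324) / (3584 × 153) = 141764 / 548352 = 0.25853
Exposure is associated with lower odds of account compromise (OR = 0.26 < 1).

0.26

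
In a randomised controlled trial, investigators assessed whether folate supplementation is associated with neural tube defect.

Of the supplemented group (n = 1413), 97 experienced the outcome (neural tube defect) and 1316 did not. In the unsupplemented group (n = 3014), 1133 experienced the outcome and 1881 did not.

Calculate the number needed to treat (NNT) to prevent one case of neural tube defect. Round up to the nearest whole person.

Risk in treated group = 97/1413 = 0.06865; risk in control = 1133/3014 = 0.37591.
Absolute risk reduction = 0.37591 − 0.06865 = 0.30726
NNT = 1 / ARR = 1 / 0.30726 = 3.255 → round up → 4

4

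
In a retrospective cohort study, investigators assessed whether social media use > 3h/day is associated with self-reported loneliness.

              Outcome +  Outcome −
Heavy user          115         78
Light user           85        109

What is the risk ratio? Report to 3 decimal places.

1.360

Cells: a = 115, b = 78, c = 85, d = 109.
Risk in exposed = 115/193 = 0.59585; risk in unexposed = 85/194 = 0.43814.
RR = 0.59585 / 0.43814 = 1.35995
The risk among the exposed is 1.36 times that among the unexposed.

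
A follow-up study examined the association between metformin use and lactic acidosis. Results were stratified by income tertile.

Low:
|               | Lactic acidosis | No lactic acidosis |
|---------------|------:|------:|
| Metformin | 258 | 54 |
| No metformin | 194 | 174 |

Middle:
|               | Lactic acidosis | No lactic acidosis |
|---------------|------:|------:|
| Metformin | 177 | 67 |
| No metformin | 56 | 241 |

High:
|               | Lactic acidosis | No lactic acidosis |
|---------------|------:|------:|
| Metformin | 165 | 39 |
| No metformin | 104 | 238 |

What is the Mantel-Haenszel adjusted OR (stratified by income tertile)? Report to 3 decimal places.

7.282

OR_MH = Σ(aᵢdᵢ/nᵢ) / Σ(bᵢcᵢ/nᵢ), where nᵢ is the stratum total.
Stratum 1 (Low): n = 680; a·d/n = 258·174/680 = 66.0176; b·c/n = 54·194/680 = 15.4059
Stratum 2 (Middle): n = 541; a·d/n = 177·241/541 = 78.8484; b·c/n = 67·56/541 = 6.9353
Stratum 3 (High): n = 546; a·d/n = 165·238/546 = 71.9231; b·c/n = 39·104/546 = 7.4286
OR_MH = (66.0176 + 78.8484 + 71.9231) / (15.4059 + 6.9353 + 7.4286) = 216.7892 / 29.7698 = 7.28219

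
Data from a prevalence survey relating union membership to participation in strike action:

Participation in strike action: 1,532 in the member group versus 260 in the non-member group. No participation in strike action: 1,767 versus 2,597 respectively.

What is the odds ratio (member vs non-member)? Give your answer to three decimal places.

From the description: a = 1532, b = 1767, c = 260, d = 2597.
OR = (a·d)/(b·c) = (1532 × 2597) / (1767 × 260) = 3978604 / 459420 = 8.66006
The odds of participation in strike action are about 8.66 times as high in the member group.

8.660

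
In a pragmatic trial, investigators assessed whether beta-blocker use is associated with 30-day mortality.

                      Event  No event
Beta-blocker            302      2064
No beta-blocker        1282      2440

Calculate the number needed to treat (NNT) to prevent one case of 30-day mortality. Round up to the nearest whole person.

Risk in treated group = 302/2366 = 0.12764; risk in control = 1282/3722 = 0.34444.
Absolute risk reduction = 0.34444 − 0.12764 = 0.21680
NNT = 1 / ARR = 1 / 0.21680 = 4.613 → round up → 5

5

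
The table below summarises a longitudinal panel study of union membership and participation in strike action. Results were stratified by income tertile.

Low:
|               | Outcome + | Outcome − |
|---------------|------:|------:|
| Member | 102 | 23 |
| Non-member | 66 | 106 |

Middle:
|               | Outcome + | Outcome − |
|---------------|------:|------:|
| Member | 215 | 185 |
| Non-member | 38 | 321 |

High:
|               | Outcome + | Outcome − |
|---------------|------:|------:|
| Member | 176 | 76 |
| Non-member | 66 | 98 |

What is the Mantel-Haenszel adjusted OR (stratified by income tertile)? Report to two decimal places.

OR_MH = Σ(aᵢdᵢ/nᵢ) / Σ(bᵢcᵢ/nᵢ), where nᵢ is the stratum total.
Stratum 1 (Low): n = 297; a·d/n = 102·106/297 = 36.4040; b·c/n = 23·66/297 = 5.1111
Stratum 2 (Middle): n = 759; a·d/n = 215·321/759 = 90.9289; b·c/n = 185·38/759 = 9.2622
Stratum 3 (High): n = 416; a·d/n = 176·98/416 = 41.4615; b·c/n = 76·66/416 = 12.0577
OR_MH = (36.4040 + 90.9289 + 41.4615) / (5.1111 + 9.2622 + 12.0577) = 168.7944 / 26.4310 = 6.38623

6.39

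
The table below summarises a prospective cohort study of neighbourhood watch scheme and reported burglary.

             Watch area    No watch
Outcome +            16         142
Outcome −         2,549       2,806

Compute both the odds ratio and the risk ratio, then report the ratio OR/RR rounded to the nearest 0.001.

Reading the table with exposure as columns: a = 16 (Watch area, case), b = 2549 (Watch area, non-case), c = 142 (No watch, case), d = 2806.
OR = (16·2806)/(2549·142) = 44896/361958 = 0.12404
Risk in exposed = 16/2565 = 0.00624; risk in unexposed = 142/2948 = 0.04817; RR = 0.12950
OR/RR = 0.12404 / 0.12950 = 0.95781
The outcome is rare in both groups, so OR ≈ RR (ratio near 1).

0.958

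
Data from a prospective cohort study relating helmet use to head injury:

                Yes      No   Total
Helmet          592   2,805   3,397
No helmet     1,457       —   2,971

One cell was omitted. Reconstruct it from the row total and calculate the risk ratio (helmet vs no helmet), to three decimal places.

The missing cell is in the unexposed row: 2971 − 1457 = 1514.
So a = 592, b = 2805, c = 1457, d = 1514.
RR = [a/(a+b)] / [c/(c+d)] = (592/3397) / (1457/2971) = 0.17427/0.49041 = 0.35536

0.355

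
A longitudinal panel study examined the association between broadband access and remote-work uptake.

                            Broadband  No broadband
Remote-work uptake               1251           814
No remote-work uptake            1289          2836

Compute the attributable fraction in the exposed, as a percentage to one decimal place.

54.7

Reading the table with exposure as columns: a = 1251 (Broadband, case), b = 1289 (Broadband, non-case), c = 814 (No broadband, case), d = 2836.
Risk in exposed = 1251/2540 = 0.49252; risk in unexposed = 814/3650 = 0.22301.
RR = 0.49252/0.22301 = 2.20847
AR% = (RR − 1)/RR × 100 = (2.20847 − 1)/2.20847 × 100 = 54.7198%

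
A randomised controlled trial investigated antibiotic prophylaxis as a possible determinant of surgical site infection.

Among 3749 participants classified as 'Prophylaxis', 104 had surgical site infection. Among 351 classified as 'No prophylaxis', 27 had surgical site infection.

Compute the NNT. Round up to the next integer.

Risk in treated group = 104/3749 = 0.02774; risk in control = 27/351 = 0.07692.
Absolute risk reduction = 0.07692 − 0.02774 = 0.04918
NNT = 1 / ARR = 1 / 0.04918 = 20.332 → round up → 21

21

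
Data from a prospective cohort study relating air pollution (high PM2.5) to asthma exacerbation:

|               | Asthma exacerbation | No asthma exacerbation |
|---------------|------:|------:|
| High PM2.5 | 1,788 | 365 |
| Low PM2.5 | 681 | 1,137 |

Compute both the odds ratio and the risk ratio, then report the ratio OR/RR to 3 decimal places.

3.689

Cells: a = 1788, b = 365, c = 681, d = 1137.
OR = (1788·1137)/(365·681) = 2032956/248565 = 8.17877
Risk in exposed = 1788/2153 = 0.83047; risk in unexposed = 681/1818 = 0.37459; RR = 2.21702
OR/RR = 8.17877 / 2.21702 = 3.68908
The outcome is not rare, so the OR lies further from 1 than the RR.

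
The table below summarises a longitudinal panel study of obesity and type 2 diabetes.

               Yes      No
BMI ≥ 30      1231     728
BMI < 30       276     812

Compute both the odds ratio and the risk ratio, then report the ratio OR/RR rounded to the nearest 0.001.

2.008

Cells: a = 1231, b = 728, c = 276, d = 812.
OR = (1231·812)/(728·276) = 999572/200928 = 4.97478
Risk in exposed = 1231/1959 = 0.62838; risk in unexposed = 276/1088 = 0.25368; RR = 2.47710
OR/RR = 4.97478 / 2.47710 = 2.00831
The outcome is not rare, so the OR lies further from 1 than the RR.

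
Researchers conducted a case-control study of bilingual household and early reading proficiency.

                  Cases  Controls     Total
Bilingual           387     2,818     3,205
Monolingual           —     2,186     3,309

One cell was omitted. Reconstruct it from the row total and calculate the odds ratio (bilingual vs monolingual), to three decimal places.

0.267

The missing cell is in the unexposed row: 3309 − 2186 = 1123.
So a = 387, b = 2818, c = 1123, d = 2186.
OR = (a·d)/(b·c) = (387 × 2186) / (2818 × 1123) = 845982 / 3164614 = 0.26733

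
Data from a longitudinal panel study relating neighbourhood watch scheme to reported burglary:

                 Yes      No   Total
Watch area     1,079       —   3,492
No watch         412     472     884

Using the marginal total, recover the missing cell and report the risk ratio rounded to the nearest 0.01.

0.66

The missing cell is in the exposed row: 3492 − 1079 = 2413.
So a = 1079, b = 2413, c = 412, d = 472.
RR = [a/(a+b)] / [c/(c+d)] = (1079/3492) / (412/884) = 0.30899/0.46606 = 0.66298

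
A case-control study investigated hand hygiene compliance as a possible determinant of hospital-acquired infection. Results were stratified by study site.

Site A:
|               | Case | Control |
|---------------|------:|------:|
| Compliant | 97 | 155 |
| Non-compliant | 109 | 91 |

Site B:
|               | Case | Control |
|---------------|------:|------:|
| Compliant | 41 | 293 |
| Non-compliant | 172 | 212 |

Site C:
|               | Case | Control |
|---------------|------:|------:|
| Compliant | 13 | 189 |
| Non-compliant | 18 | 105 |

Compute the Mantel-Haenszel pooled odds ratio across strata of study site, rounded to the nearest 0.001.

OR_MH = Σ(aᵢdᵢ/nᵢ) / Σ(bᵢcᵢ/nᵢ), where nᵢ is the stratum total.
Stratum 1 (Site A): n = 452; a·d/n = 97·91/452 = 19.5288; b·c/n = 155·109/452 = 37.3783
Stratum 2 (Site B): n = 718; a·d/n = 41·212/718 = 12.1058; b·c/n = 293·172/718 = 70.1894
Stratum 3 (Site C): n = 325; a·d/n = 13·105/325 = 4.2000; b·c/n = 189·18/325 = 10.4677
OR_MH = (19.5288 + 12.1058 + 4.2000) / (37.3783 + 70.1894 + 10.4677) = 35.8346 / 118.0354 = 0.30359

0.304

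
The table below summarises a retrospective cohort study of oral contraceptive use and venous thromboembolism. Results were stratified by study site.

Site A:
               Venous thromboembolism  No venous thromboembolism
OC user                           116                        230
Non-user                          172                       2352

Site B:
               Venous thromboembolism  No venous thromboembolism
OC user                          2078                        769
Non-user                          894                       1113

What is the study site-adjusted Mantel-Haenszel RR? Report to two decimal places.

1.76

RR_MH = Σ(aᵢ·n₀ᵢ/nᵢ) / Σ(cᵢ·n₁ᵢ/nᵢ), with n₁ᵢ = aᵢ+bᵢ (exposed), n₀ᵢ = cᵢ+dᵢ (unexposed), nᵢ = n₁ᵢ+n₀ᵢ.
Stratum 1 (Site A): n₁ = 346, n₀ = 2524, n = 2870; a·n₀/n = 116·2524/2870 = 102.0153; c·n₁/n = 172·346/2870 = 20.7359
Stratum 2 (Site B): n₁ = 2847, n₀ = 2007, n = 4854; a·n₀/n = 2078·2007/4854 = 859.1978; c·n₁/n = 894·2847/4854 = 524.3548
RR_MH = (102.0153 + 859.1978) / (20.7359 + 524.3548) = 961.2131 / 545.0906 = 1.76340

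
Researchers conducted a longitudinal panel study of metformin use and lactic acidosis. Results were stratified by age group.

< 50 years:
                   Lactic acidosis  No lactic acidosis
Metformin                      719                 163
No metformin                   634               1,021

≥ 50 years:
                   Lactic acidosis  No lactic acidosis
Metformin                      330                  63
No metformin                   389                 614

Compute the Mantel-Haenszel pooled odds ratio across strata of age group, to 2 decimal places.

OR_MH = Σ(aᵢdᵢ/nᵢ) / Σ(bᵢcᵢ/nᵢ), where nᵢ is the stratum total.
Stratum 1 (< 50 years): n = 2537; a·d/n = 719·1021/2537 = 289.3571; b·c/n = 163·634/2537 = 40.7339
Stratum 2 (≥ 50 years): n = 1396; a·d/n = 330·614/1396 = 145.1433; b·c/n = 63·389/1396 = 17.5552
OR_MH = (289.3571 + 145.1433) / (40.7339 + 17.5552) = 434.5004 / 58.2891 = 7.45423

7.45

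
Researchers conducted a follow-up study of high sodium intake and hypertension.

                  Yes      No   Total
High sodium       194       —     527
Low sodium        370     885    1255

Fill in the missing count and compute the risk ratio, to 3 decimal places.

The missing cell is in the exposed row: 527 − 194 = 333.
So a = 194, b = 333, c = 370, d = 885.
RR = [a/(a+b)] / [c/(c+d)] = (194/527) / (370/1255) = 0.36812/0.29482 = 1.24863

1.249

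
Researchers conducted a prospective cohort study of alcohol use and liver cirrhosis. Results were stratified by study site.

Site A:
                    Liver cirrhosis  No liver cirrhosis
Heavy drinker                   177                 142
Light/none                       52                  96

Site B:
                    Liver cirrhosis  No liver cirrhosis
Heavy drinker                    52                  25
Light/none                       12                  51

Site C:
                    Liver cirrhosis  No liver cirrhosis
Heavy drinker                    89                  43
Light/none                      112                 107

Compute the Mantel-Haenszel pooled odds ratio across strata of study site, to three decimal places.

OR_MH = Σ(aᵢdᵢ/nᵢ) / Σ(bᵢcᵢ/nᵢ), where nᵢ is the stratum total.
Stratum 1 (Site A): n = 467; a·d/n = 177·96/467 = 36.3854; b·c/n = 142·52/467 = 15.8116
Stratum 2 (Site B): n = 140; a·d/n = 52·51/140 = 18.9429; b·c/n = 25·12/140 = 2.1429
Stratum 3 (Site C): n = 351; a·d/n = 89·107/351 = 27.1311; b·c/n = 43·112/351 = 13.7208
OR_MH = (36.3854 + 18.9429 + 27.1311) / (15.8116 + 2.1429 + 13.7208) = 82.4594 / 31.6752 = 2.60328

2.603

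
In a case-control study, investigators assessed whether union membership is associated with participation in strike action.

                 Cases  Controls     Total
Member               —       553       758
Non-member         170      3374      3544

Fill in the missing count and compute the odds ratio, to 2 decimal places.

The missing cell is in the exposed row: 758 − 553 = 205.
So a = 205, b = 553, c = 170, d = 3374.
OR = (a·d)/(b·c) = (205 × 3374) / (553 × 170) = 691670 / 94010 = 7.35741

7.36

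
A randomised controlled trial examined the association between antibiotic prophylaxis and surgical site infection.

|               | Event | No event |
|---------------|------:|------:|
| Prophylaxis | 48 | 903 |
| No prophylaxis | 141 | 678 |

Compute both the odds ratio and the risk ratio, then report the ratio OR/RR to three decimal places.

Cells: a = 48, b = 903, c = 141, d = 678.
OR = (48·678)/(903·141) = 32544/127323 = 0.25560
Risk in exposed = 48/951 = 0.05047; risk in unexposed = 141/819 = 0.17216; RR = 0.29317
OR/RR = 0.25560 / 0.29317 = 0.87184
The outcome is not rare, so the OR lies further from 1 than the RR.

0.872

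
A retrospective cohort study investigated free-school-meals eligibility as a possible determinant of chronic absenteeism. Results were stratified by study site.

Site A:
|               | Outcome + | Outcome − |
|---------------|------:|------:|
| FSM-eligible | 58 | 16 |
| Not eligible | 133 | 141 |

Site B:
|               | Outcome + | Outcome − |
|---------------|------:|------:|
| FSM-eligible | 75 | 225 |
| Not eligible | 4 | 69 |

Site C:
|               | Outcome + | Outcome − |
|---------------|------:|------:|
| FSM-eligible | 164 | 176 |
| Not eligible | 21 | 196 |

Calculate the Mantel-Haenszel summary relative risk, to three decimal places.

RR_MH = Σ(aᵢ·n₀ᵢ/nᵢ) / Σ(cᵢ·n₁ᵢ/nᵢ), with n₁ᵢ = aᵢ+bᵢ (exposed), n₀ᵢ = cᵢ+dᵢ (unexposed), nᵢ = n₁ᵢ+n₀ᵢ.
Stratum 1 (Site A): n₁ = 74, n₀ = 274, n = 348; a·n₀/n = 58·274/348 = 45.6667; c·n₁/n = 133·74/348 = 28.2816
Stratum 2 (Site B): n₁ = 300, n₀ = 73, n = 373; a·n₀/n = 75·73/373 = 14.6783; c·n₁/n = 4·300/373 = 3.2172
Stratum 3 (Site C): n₁ = 340, n₀ = 217, n = 557; a·n₀/n = 164·217/557 = 63.8923; c·n₁/n = 21·340/557 = 12.8187
RR_MH = (45.6667 + 14.6783 + 63.8923) / (28.2816 + 3.2172 + 12.8187) = 124.2372 / 44.3174 = 2.80335

2.803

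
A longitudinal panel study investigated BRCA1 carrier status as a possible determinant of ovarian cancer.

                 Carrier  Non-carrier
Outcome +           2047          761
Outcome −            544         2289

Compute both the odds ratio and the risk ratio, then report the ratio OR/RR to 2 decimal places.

3.57

Reading the table with exposure as columns: a = 2047 (Carrier, case), b = 544 (Carrier, non-case), c = 761 (Non-carrier, case), d = 2289.
OR = (2047·2289)/(544·761) = 4685583/413984 = 11.31827
Risk in exposed = 2047/2591 = 0.79004; risk in unexposed = 761/3050 = 0.24951; RR = 3.16640
OR/RR = 11.31827 / 3.16640 = 3.57449
The outcome is not rare, so the OR lies further from 1 than the RR.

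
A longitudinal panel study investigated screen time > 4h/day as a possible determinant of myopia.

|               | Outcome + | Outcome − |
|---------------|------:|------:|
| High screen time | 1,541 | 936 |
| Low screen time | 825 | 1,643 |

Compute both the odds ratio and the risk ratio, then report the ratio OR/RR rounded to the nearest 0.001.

1.762

Cells: a = 1541, b = 936, c = 825, d = 1643.
OR = (1541·1643)/(936·825) = 2531863/772200 = 3.27877
Risk in exposed = 1541/2477 = 0.62212; risk in unexposed = 825/2468 = 0.33428; RR = 1.86109
OR/RR = 3.27877 / 1.86109 = 1.76174
The outcome is not rare, so the OR lies further from 1 than the RR.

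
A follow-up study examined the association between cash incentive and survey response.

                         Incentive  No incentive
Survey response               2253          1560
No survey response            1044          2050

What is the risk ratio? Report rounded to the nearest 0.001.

1.581

Reading the table with exposure as columns: a = 2253 (Incentive, case), b = 1044 (Incentive, non-case), c = 1560 (No incentive, case), d = 2050.
Risk in exposed = 2253/3297 = 0.68335; risk in unexposed = 1560/3610 = 0.43213.
RR = 0.68335 / 0.43213 = 1.58134
The risk among the exposed is 1.58 times that among the unexposed.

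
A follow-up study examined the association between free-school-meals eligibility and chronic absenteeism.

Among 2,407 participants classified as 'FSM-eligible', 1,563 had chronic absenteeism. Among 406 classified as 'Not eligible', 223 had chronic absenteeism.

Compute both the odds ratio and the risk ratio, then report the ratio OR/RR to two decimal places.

From the description: a = 1563, b = 844, c = 223, d = 183.
OR = (1563·183)/(844·223) = 286029/188212 = 1.51972
Risk in exposed = 1563/2407 = 0.64936; risk in unexposed = 223/406 = 0.54926; RR = 1.18224
OR/RR = 1.51972 / 1.18224 = 1.28546
The outcome is not rare, so the OR lies further from 1 than the RR.

1.29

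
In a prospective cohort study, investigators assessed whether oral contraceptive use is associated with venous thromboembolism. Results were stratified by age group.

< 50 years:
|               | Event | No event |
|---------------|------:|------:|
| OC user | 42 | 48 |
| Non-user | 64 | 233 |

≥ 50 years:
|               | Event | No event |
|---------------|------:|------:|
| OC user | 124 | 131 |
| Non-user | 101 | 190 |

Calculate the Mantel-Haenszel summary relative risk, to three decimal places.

1.584

RR_MH = Σ(aᵢ·n₀ᵢ/nᵢ) / Σ(cᵢ·n₁ᵢ/nᵢ), with n₁ᵢ = aᵢ+bᵢ (exposed), n₀ᵢ = cᵢ+dᵢ (unexposed), nᵢ = n₁ᵢ+n₀ᵢ.
Stratum 1 (< 50 years): n₁ = 90, n₀ = 297, n = 387; a·n₀/n = 42·297/387 = 32.2326; c·n₁/n = 64·90/387 = 14.8837
Stratum 2 (≥ 50 years): n₁ = 255, n₀ = 291, n = 546; a·n₀/n = 124·291/546 = 66.0879; c·n₁/n = 101·255/546 = 47.1703
RR_MH = (32.2326 + 66.0879) / (14.8837 + 47.1703) = 98.3205 / 62.0541 = 1.58443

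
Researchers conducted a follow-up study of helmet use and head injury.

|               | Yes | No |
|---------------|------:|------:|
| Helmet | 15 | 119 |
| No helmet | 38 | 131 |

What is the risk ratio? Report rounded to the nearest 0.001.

0.498

Cells: a = 15, b = 119, c = 38, d = 131.
Risk in exposed = 15/134 = 0.11194; risk in unexposed = 38/169 = 0.22485.
RR = 0.11194 / 0.22485 = 0.49784
The risk is 50% lower among the exposed than among the unexposed.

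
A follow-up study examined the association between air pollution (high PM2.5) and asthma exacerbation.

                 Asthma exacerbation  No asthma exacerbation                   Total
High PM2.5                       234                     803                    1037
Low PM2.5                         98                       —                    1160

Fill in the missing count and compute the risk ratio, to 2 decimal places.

The missing cell is in the unexposed row: 1160 − 98 = 1062.
So a = 234, b = 803, c = 98, d = 1062.
RR = [a/(a+b)] / [c/(c+d)] = (234/1037) / (98/1160) = 0.22565/0.08448 = 2.67097

2.67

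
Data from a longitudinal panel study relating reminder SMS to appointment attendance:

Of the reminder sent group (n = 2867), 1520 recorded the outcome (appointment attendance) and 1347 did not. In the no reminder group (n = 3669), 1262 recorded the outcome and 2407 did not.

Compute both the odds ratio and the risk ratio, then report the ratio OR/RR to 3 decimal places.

1.396

From the description: a = 1520, b = 1347, c = 1262, d = 2407.
OR = (1520·2407)/(1347·1262) = 3658640/1699914 = 2.15225
Risk in exposed = 1520/2867 = 0.53017; risk in unexposed = 1262/3669 = 0.34396; RR = 1.54136
OR/RR = 2.15225 / 1.54136 = 1.39633
The outcome is not rare, so the OR lies further from 1 than the RR.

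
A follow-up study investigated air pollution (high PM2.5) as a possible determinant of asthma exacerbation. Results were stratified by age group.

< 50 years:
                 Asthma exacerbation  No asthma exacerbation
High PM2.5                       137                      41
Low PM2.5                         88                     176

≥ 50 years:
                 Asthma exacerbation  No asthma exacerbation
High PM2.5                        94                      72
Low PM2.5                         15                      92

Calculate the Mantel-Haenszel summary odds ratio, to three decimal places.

OR_MH = Σ(aᵢdᵢ/nᵢ) / Σ(bᵢcᵢ/nᵢ), where nᵢ is the stratum total.
Stratum 1 (< 50 years): n = 442; a·d/n = 137·176/442 = 54.5520; b·c/n = 41·88/442 = 8.1629
Stratum 2 (≥ 50 years): n = 273; a·d/n = 94·92/273 = 31.6777; b·c/n = 72·15/273 = 3.9560
OR_MH = (54.5520 + 31.6777) / (8.1629 + 3.9560) = 86.2297 / 12.1189 = 7.11528

7.115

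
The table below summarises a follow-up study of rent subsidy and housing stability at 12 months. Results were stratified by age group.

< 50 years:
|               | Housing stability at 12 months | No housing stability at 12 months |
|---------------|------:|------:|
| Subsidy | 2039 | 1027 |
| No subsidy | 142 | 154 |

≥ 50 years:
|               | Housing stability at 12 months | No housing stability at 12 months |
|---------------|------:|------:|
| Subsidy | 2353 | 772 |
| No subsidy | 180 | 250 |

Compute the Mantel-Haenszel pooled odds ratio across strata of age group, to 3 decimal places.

OR_MH = Σ(aᵢdᵢ/nᵢ) / Σ(bᵢcᵢ/nᵢ), where nᵢ is the stratum total.
Stratum 1 (< 50 years): n = 3362; a·d/n = 2039·154/3362 = 93.3986; b·c/n = 1027·142/3362 = 43.3772
Stratum 2 (≥ 50 years): n = 3555; a·d/n = 2353·250/3555 = 165.4712; b·c/n = 772·180/3555 = 39.0886
OR_MH = (93.3986 + 165.4712) / (43.3772 + 39.0886) = 258.8697 / 82.4658 = 3.13912

3.139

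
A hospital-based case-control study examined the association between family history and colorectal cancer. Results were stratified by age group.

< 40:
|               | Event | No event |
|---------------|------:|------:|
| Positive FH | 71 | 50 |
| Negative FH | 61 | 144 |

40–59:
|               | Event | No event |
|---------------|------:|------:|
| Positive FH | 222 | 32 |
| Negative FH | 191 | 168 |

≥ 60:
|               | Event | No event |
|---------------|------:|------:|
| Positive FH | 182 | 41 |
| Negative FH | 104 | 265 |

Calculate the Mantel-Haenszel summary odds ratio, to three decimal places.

6.547

OR_MH = Σ(aᵢdᵢ/nᵢ) / Σ(bᵢcᵢ/nᵢ), where nᵢ is the stratum total.
Stratum 1 (< 40): n = 326; a·d/n = 71·144/326 = 31.3620; b·c/n = 50·61/326 = 9.3558
Stratum 2 (40–59): n = 613; a·d/n = 222·168/613 = 60.8418; b·c/n = 32·191/613 = 9.9706
Stratum 3 (≥ 60): n = 592; a·d/n = 182·265/592 = 81.4696; b·c/n = 41·104/592 = 7.2027
OR_MH = (31.3620 + 60.8418 + 81.4696) / (9.3558 + 9.9706 + 7.2027) = 173.6733 / 26.5292 = 6.54650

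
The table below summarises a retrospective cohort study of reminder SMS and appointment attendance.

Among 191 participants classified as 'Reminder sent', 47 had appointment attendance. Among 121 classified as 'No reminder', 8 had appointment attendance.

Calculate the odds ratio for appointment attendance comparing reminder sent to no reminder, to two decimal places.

4.61

From the description: a = 47, b = 144, c = 8, d = 113.
OR = (a·d)/(b·c) = (47 × 113) / (144 × 8) = 5311 / 1152 = 4.61024
The odds of appointment attendance are about 4.61 times as high in the reminder sent group.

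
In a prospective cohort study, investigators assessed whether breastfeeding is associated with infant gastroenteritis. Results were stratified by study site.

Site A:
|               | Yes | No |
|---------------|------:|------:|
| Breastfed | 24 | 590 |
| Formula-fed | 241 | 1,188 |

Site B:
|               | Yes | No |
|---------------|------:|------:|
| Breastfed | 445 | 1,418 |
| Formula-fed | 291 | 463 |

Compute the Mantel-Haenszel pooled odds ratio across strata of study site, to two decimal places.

0.41

OR_MH = Σ(aᵢdᵢ/nᵢ) / Σ(bᵢcᵢ/nᵢ), where nᵢ is the stratum total.
Stratum 1 (Site A): n = 2043; a·d/n = 24·1188/2043 = 13.9559; b·c/n = 590·241/2043 = 69.5986
Stratum 2 (Site B): n = 2617; a·d/n = 445·463/2617 = 78.7295; b·c/n = 1418·291/2617 = 157.6760
OR_MH = (13.9559 + 78.7295) / (69.5986 + 157.6760) = 92.6854 / 227.2746 = 0.40781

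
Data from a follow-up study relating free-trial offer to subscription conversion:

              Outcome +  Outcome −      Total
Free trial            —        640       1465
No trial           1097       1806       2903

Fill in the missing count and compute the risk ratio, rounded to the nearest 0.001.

1.490

The missing cell is in the exposed row: 1465 − 640 = 825.
So a = 825, b = 640, c = 1097, d = 1806.
RR = [a/(a+b)] / [c/(c+d)] = (825/1465) / (1097/2903) = 0.56314/0.37788 = 1.49024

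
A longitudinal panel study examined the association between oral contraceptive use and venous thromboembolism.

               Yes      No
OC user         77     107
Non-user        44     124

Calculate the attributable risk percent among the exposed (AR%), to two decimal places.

37.41

Cells: a = 77, b = 107, c = 44, d = 124.
Risk in exposed = 77/184 = 0.41848; risk in unexposed = 44/168 = 0.26190.
RR = 0.41848/0.26190 = 1.59783
AR% = (RR − 1)/RR × 100 = (1.59783 − 1)/1.59783 × 100 = 37.4150%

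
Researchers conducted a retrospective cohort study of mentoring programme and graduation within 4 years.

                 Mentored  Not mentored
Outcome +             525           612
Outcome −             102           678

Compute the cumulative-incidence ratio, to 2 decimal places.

1.76

Reading the table with exposure as columns: a = 525 (Mentored, case), b = 102 (Mentored, non-case), c = 612 (Not mentored, case), d = 678.
Risk in exposed = 525/627 = 0.83732; risk in unexposed = 612/1290 = 0.47442.
RR = 0.83732 / 0.47442 = 1.76494
The risk among the exposed is 1.76 times that among the unexposed.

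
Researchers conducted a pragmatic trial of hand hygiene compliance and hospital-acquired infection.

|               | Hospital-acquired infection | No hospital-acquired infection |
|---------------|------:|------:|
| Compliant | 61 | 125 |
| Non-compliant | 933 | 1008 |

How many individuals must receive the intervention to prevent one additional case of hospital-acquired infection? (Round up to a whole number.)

Risk in treated group = 61/186 = 0.32796; risk in control = 933/1941 = 0.48068.
Absolute risk reduction = 0.48068 − 0.32796 = 0.15272
NNT = 1 / ARR = 1 / 0.15272 = 6.548 → round up → 7

7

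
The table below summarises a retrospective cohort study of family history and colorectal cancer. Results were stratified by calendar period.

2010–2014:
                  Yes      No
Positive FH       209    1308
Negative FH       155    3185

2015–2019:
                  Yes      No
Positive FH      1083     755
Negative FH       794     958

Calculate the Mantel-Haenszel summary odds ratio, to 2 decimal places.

OR_MH = Σ(aᵢdᵢ/nᵢ) / Σ(bᵢcᵢ/nᵢ), where nᵢ is the stratum total.
Stratum 1 (2010–2014): n = 4857; a·d/n = 209·3185/4857 = 137.0527; b·c/n = 1308·155/4857 = 41.7418
Stratum 2 (2015–2019): n = 3590; a·d/n = 1083·958/3590 = 289.0011; b·c/n = 755·794/3590 = 166.9833
OR_MH = (137.0527 + 289.0011) / (41.7418 + 166.9833) = 426.0538 / 208.7251 = 2.04122

2.04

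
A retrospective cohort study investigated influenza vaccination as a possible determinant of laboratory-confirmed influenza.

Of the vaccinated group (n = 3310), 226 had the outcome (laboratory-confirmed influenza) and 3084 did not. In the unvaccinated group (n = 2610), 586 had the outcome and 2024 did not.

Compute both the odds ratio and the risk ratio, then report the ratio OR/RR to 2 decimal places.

0.83

From the description: a = 226, b = 3084, c = 586, d = 2024.
OR = (226·2024)/(3084·586) = 457424/1807224 = 0.25311
Risk in exposed = 226/3310 = 0.06828; risk in unexposed = 586/2610 = 0.22452; RR = 0.30410
OR/RR = 0.25311 / 0.30410 = 0.83231
The outcome is not rare, so the OR lies further from 1 than the RR.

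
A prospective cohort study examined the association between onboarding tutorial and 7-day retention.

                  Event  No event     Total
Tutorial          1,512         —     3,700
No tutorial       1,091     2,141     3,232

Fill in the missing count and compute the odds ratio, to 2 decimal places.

The missing cell is in the exposed row: 3700 − 1512 = 2188.
So a = 1512, b = 2188, c = 1091, d = 2141.
OR = (a·d)/(b·c) = (1512 × 2141) / (2188 × 1091) = 3237192 / 2387108 = 1.35611

1.36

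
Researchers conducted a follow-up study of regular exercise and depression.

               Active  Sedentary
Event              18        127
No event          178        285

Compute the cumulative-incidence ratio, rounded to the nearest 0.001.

0.298

Reading the table with exposure as columns: a = 18 (Active, case), b = 178 (Active, non-case), c = 127 (Sedentary, case), d = 285.
Risk in exposed = 18/196 = 0.09184; risk in unexposed = 127/412 = 0.30825.
RR = 0.09184 / 0.30825 = 0.29793
The risk is 70% lower among the exposed than among the unexposed.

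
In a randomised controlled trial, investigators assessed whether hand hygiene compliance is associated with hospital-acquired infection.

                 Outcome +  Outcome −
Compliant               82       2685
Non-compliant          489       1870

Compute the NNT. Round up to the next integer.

Risk in treated group = 82/2767 = 0.02963; risk in control = 489/2359 = 0.20729.
Absolute risk reduction = 0.20729 − 0.02963 = 0.17766
NNT = 1 / ARR = 1 / 0.17766 = 5.629 → round up → 6

6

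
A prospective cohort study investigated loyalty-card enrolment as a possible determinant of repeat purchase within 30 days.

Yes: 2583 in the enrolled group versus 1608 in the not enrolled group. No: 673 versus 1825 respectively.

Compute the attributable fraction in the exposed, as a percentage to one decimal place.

From the description: a = 2583, b = 673, c = 1608, d = 1825.
Risk in exposed = 2583/3256 = 0.79330; risk in unexposed = 1608/3433 = 0.46839.
RR = 0.79330/0.46839 = 1.69367
AR% = (RR − 1)/RR × 100 = (1.69367 − 1)/1.69367 × 100 = 40.9565%

41.0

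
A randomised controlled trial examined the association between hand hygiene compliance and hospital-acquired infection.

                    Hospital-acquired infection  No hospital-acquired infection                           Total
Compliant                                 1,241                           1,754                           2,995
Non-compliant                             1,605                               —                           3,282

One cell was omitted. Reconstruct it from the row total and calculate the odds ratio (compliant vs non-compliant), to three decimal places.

The missing cell is in the unexposed row: 3282 − 1605 = 1677.
So a = 1241, b = 1754, c = 1605, d = 1677.
OR = (a·d)/(b·c) = (1241 × 1677) / (1754 × 1605) = 2081157 / 2815170 = 0.73927

0.739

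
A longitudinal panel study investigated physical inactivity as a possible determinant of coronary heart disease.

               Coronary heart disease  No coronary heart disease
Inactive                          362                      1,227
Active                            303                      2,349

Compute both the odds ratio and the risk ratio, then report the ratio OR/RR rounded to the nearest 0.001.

1.147

Cells: a = 362, b = 1227, c = 303, d = 2349.
OR = (362·2349)/(1227·303) = 850338/371781 = 2.28720
Risk in exposed = 362/1589 = 0.22782; risk in unexposed = 303/2652 = 0.11425; RR = 1.99396
OR/RR = 2.28720 / 1.99396 = 1.14707
The outcome is not rare, so the OR lies further from 1 than the RR.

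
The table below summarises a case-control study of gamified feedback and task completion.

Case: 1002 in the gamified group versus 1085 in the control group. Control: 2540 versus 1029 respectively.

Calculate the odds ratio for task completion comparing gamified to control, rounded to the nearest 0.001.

From the description: a = 1002, b = 2540, c = 1085, d = 1029.
OR = (a·d)/(b·c) = (1002 × 1029) / (2540 × 1085) = 1031058 / 2755900 = 0.37413
Exposure is associated with lower odds of task completion (OR = 0.37 < 1).

0.374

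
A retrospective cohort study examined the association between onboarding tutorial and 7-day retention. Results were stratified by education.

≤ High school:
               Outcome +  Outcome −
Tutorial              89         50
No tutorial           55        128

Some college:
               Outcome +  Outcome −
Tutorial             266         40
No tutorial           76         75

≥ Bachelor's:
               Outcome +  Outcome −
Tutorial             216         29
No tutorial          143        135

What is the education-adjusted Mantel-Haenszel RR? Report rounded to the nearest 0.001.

1.788

RR_MH = Σ(aᵢ·n₀ᵢ/nᵢ) / Σ(cᵢ·n₁ᵢ/nᵢ), with n₁ᵢ = aᵢ+bᵢ (exposed), n₀ᵢ = cᵢ+dᵢ (unexposed), nᵢ = n₁ᵢ+n₀ᵢ.
Stratum 1 (≤ High school): n₁ = 139, n₀ = 183, n = 322; a·n₀/n = 89·183/322 = 50.5807; c·n₁/n = 55·139/322 = 23.7422
Stratum 2 (Some college): n₁ = 306, n₀ = 151, n = 457; a·n₀/n = 266·151/457 = 87.8906; c·n₁/n = 76·306/457 = 50.8884
Stratum 3 (≥ Bachelor's): n₁ = 245, n₀ = 278, n = 523; a·n₀/n = 216·278/523 = 114.8145; c·n₁/n = 143·245/523 = 66.9885
RR_MH = (50.5807 + 87.8906 + 114.8145) / (23.7422 + 50.8884 + 66.9885) = 253.2859 / 141.6192 = 1.78850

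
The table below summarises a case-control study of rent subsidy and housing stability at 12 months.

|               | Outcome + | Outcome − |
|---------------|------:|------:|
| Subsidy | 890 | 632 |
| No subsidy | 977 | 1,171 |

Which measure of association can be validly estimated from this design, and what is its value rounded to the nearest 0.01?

1.69

Cells: a = 890, b = 632, c = 977, d = 1171.
This is a case-control study: participants were sampled on outcome status, so risks in the source population cannot be estimated directly — relative risk is not valid here. The odds ratio is the appropriate measure.
OR = (a·d)/(b·c) = (890 × 1171) / (632 × 977) = 1042190 / 617464 = 1.68786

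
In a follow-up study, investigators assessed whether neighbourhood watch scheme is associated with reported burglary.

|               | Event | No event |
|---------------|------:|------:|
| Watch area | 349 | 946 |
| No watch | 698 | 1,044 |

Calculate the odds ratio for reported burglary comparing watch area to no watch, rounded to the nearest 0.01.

0.55

Cells: a = 349, b = 946, c = 698, d = 1044.
OR = (a·d)/(b·c) = (349 × 1044) / (946 × 698) = 364356 / 660308 = 0.55180
Exposure is associated with lower odds of reported burglary (OR = 0.55 < 1).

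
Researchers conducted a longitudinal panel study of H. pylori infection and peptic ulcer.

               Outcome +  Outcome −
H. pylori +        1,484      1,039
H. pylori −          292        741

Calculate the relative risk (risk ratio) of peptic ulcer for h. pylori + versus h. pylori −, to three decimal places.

Cells: a = 1484, b = 1039, c = 292, d = 741.
Risk in exposed = 1484/2523 = 0.58819; risk in unexposed = 292/1033 = 0.28267.
RR = 0.58819 / 0.28267 = 2.08082
The risk among the exposed is 2.08 times that among the unexposed.

2.081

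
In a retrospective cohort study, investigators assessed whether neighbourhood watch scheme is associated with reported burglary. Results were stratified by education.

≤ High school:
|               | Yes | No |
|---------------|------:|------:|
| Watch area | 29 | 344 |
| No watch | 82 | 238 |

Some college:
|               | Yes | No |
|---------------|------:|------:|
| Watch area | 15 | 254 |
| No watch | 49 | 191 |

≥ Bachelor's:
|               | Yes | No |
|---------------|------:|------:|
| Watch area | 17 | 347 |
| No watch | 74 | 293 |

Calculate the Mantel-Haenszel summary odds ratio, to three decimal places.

OR_MH = Σ(aᵢdᵢ/nᵢ) / Σ(bᵢcᵢ/nᵢ), where nᵢ is the stratum total.
Stratum 1 (≤ High school): n = 693; a·d/n = 29·238/693 = 9.9596; b·c/n = 344·82/693 = 40.7042
Stratum 2 (Some college): n = 509; a·d/n = 15·191/509 = 5.6287; b·c/n = 254·49/509 = 24.4519
Stratum 3 (≥ Bachelor's): n = 731; a·d/n = 17·293/731 = 6.8140; b·c/n = 347·74/731 = 35.1272
OR_MH = (9.9596 + 5.6287 + 6.8140) / (40.7042 + 24.4519 + 35.1272) = 22.4022 / 100.2833 = 0.22339

0.223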